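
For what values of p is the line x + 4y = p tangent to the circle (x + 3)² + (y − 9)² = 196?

For a tangent, require d(centre, line) = r = 14.
|1·(−3) + 4·9 − p| / √17 = 14
|p − (33)| = 14√17.

p = 33 ± 14√17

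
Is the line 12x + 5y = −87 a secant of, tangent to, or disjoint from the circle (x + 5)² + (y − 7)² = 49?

secant

Centre (−5, 7), r² = 49. Distance² from centre to line = (62)²/169 = 3844/169.
Since d² < r², the line cuts the circle twice.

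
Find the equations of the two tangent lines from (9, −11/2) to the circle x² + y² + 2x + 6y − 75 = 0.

9x + 2y = 70 and 7x − 6y = 96

A line y − (−11/2) = m(x − (9)) is tangent when its distance from (−1, −3) is √85:
(−10m − (5/2))² = 85(m² + 1)
12m² + 40m − 63 = 0, so m = −9/2 or m = 7/6.
With m = −9/2: 9x + 2y = 70. With m = 7/6: 7x − 6y = 96.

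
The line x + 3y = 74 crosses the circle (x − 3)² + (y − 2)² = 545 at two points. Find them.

(−1, 25) and (20, 18)

Substitute y = (74 − x)/3:
10x² − 190x − 200 = 0  ⟹  x² − 19x − 20 = 0
x = 20 or x = −1, giving (20, 18) and (−1, 25).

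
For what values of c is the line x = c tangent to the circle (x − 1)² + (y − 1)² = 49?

Tangency holds when the distance from the centre (1, 1) to the line equals the radius 7:
|1·1 + 0·1 − c| / √1 = 7
|c − (1)| = 7, so c = 8 or c = −6.

c = −6 or c = 8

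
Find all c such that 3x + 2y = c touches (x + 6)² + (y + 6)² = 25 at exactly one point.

Tangency holds when the distance from the centre (−6, −6) to the line equals the radius 5:
|3·(−6) + 2·(−6) − c| / √13 = 5
|c − (−30)| = 5√13.

c = −30 ± 5√13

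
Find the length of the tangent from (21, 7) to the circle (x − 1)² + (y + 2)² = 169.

The centre is (1, −2) and r = 13. The square of the distance from P to the centre is 400 + 81 = 481.
By the tangent–radius right angle, tangent length = √(|PO|² − r²) = √312 = 2√78.

2√78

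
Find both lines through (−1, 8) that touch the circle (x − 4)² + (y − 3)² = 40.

3x − y = −11 and x − 3y = −25

Let a tangent through (−1, 8) have slope m. Its distance from (4, 3) must equal 2√10:
(5m − (−5))² = 40(m² + 1)
3m² − 10m + 3 = 0, so m = 3 or m = 1/3.
Through (−1, 8) these give 3x − y = −11 and x − 3y = −25.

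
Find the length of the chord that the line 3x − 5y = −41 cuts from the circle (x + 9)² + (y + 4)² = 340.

6√34

From the line, y = (41 + 3x)/5. Substituting:
34x² + 816x − 2754 = 0  ⟹  x² + 24x − 81 = 0
x = 3 or x = −27, giving (3, 10) and (−27, −8).
|(3, 10) − (−27, −8)| = √((30)² + (18)²) = 6√34.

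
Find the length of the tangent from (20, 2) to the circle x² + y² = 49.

√355

Centre (0, 0), r² = 49. |PO|² = (20)² + (2)² = 404.
Power of the point: PT² = |PO|² − r² = 355, so PT = √355.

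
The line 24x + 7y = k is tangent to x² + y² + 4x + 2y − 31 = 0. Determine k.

The line touches the circle iff its distance from (−2, −1) is 6:
|24·(−2) + 7·(−1) − k| / √625 = 6
|k − (−55)| = 6·25, so k = 95 or k = −205.

k = −205 or k = 95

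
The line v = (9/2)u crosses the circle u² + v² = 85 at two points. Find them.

(−2, −9) and (2, 9)

Express v = (9u)/2 and substitute into the circle:
85u² − 340 = 0  ⟹  u² − 4 = 0
u = 2 or u = −2, giving (2, 9) and (−2, −9).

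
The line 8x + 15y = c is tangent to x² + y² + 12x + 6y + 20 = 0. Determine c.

c = −178 or c = −8

The line touches the circle iff its distance from (−6, −3) is 5:
|8·(−6) + 15·(−3) − c| / √289 = 5
|c − (−93)| = 5·17, so c = −8 or c = −178.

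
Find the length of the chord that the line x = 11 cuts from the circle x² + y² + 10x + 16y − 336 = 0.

The distance from (−5, −8) to the line is 16, and r² = 425.
Half the chord is √(r² − d²) = √(169), so the full chord is 26.

26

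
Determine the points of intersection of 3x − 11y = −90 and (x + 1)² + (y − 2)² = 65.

(−8, 6) and (3, 9)

Substitute y = (90 + 3x)/11:
130x² + 650x − 3120 = 0  ⟹  x² + 5x − 24 = 0
x = 3 or x = −8, giving (3, 9) and (−8, 6).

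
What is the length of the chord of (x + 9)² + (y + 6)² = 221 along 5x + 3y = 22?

√34

The distance from (−9, −6) to the line is 85/√34, and r² = 221.
Chord = 2√(r² − d²) = 2·√(17/2) = √34.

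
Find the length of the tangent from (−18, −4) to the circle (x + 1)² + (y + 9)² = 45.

√269

Centre (−1, −9), r² = 45. |PO|² = (−17)² + (5)² = 314.
The tangent meets the radius at right angles, so tangent² = |PO|² − r² = 314 − 45 = 269.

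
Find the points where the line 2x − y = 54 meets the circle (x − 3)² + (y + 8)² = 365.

(16, −22) and (22, −10)

Express y = 2x − 54 and substitute into the circle:
5x² − 190x + 1760 = 0  ⟹  x² − 38x + 352 = 0
x = 22 or x = 16, giving (22, −10) and (16, −22).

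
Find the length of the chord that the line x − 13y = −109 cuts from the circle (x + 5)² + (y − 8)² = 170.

2√170

The distance from (−5, 8) to the line is 0/√170, and r² = 170.
Half the chord is √(r² − d²) = √(170), so the full chord is 2√170.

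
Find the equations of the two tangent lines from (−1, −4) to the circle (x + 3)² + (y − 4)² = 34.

Let a tangent through (−1, −4) have slope m. Its distance from (−3, 4) must equal √34:
[m·(−2) − (8)]² = 34(m² + 1)
15m² − 16m − 15 = 0, so m = −3/5 or m = 5/3.
Through (−1, −4) these give 3x + 5y = −23 and 5x − 3y = 7.

3x + 5y = −23 and 5x − 3y = 7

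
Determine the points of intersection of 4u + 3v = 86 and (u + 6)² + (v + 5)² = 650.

(11, 14) and (17, 6)

Substitute v = (86 − 4u)/3:
25u² − 700u + 4675 = 0  ⟹  u² − 28u + 187 = 0
u = 17 or u = 11, giving (17, 6) and (11, 14).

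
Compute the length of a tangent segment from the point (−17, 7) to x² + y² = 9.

With centre O = (0, 0), |OP|² = 338 and r² = 9.
By the tangent–radius right angle, tangent length = √(|PO|² − r²) = √329.

√329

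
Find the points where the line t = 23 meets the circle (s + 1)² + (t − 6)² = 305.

(−5, 23) and (3, 23)

Substitute t = 23:
s² + 2s − 15 = 0
s = 3 or s = −5, giving (3, 23) and (−5, 23).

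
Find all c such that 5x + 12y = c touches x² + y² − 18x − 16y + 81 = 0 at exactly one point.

c = 37 or c = 245

Tangency holds when the distance from the centre (9, 8) to the line equals the radius 8:
|5·9 + 12·8 − c| / √169 = 8
|c − (141)| = 8·13, so c = 245 or c = 37.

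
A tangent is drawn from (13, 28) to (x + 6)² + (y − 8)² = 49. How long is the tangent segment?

2√178

With centre O = (−6, 8), |OP|² = 761 and r² = 49.
The tangent meets the radius at right angles, so tangent² = |PO|² − r² = 761 − 49 = 712.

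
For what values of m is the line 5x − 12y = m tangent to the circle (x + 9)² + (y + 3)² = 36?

m = −87 or m = 69

For a tangent, require d(centre, line) = r = 6.
|5·(−9) − 12·(−3) − m| / √169 = 6
|m − (−9)| = 6·13, so m = 69 or m = −87.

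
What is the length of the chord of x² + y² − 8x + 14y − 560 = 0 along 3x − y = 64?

The distance from (4, −7) to the line is 45/√10, and r² = 625.
Chord = 2√(r² − d²) = 2·√(845/2) = 13√10.

13√10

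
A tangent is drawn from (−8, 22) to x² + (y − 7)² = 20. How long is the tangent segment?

√269

The centre is (0, 7) and r = 2√5. The square of the distance from P to the centre is 64 + 225 = 289.
Power of the point: PT² = |PO|² − r² = 269, so PT = √269.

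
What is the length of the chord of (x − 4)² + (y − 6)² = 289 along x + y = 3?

The distance from (4, 6) to the line is 7/√2, and r² = 289.
Chord = 2√(r² − d²) = 2·√(529/2) = 23√2.

23√2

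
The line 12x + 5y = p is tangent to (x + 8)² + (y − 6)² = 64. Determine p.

p = −170 or p = 38

The line touches the circle iff its distance from (−8, 6) is 8:
|12·(−8) + 5·6 − p| / √169 = 8
|p − (−66)| = 8·13, so p = 38 or p = −170.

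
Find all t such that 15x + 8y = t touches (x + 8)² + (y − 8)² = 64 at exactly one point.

t = −192 or t = 80

For a tangent, require d(centre, line) = r = 8.
|15·(−8) + 8·8 − t| / √289 = 8
|t − (−56)| = 8·17, so t = 80 or t = −192.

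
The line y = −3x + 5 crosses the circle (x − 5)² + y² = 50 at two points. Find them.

From the line, y = −3x + 5. Substituting:
10x² − 40x = 0  ⟹  x² − 4x = 0
x = 4 or x = 0, giving (4, −7) and (0, 5).

(0, 5) and (4, −7)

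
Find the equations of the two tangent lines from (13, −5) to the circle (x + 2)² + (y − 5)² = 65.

x + 8y = −27 and 7x + 4y = 71

Let a tangent through (13, −5) have slope m. Its distance from (−2, 5) must equal √65:
(−15m − (10))² = 65(m² + 1)
32m² + 60m + 7 = 0, so m = −1/8 or m = −7/4.
Through (13, −5) these give x + 8y = −27 and 7x + 4y = 71.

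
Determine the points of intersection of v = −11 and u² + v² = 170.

Express v = −11 and substitute into the circle:
u² − 49 = 0
u = 7 or u = −7, giving (7, −11) and (−7, −11).

(−7, −11) and (7, −11)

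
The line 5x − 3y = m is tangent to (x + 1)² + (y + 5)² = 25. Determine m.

Tangency holds when the distance from the centre (−1, −5) to the line equals the radius 5:
|5·(−1) − 3·(−5) − m| / √34 = 5
|m − (10)| = 5√34.

m = 10 ± 5√34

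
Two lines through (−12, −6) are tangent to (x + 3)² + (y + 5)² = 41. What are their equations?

5x − 4y = −36 and 4x + 5y = −78

A line y − (−6) = m(x − (−12)) is tangent when its distance from (−3, −5) is √41:
[m·(9) − (1)]² = 41(m² + 1)
20m² − 9m − 20 = 0, so m = 5/4 or m = −4/5.
With m = 5/4: 5x − 4y = −36. With m = −4/5: 4x + 5y = −78.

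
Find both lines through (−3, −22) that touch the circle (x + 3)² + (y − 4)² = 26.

A line y − (−22) = m(x − (−3)) is tangent when its distance from (−3, 4) is √26:
[m·(0) − (26)]² = 26(m² + 1)
m² − 25 = 0, so m = 5 or m = −5.
Through (−3, −22) these give 5x − y = 7 and 5x + y = −37.

5x − y = 7 and 5x + y = −37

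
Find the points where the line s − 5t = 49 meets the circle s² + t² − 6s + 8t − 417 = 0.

Express t = (−49 + s)/5 and substitute into the circle:
26s² − 208s − 9984 = 0  ⟹  s² − 8s − 384 = 0
s = 24 or s = −16, giving (24, −5) and (−16, −13).

(−16, −13) and (24, −5)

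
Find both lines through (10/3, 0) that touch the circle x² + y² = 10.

A line y − (0) = m(x − (10/3)) is tangent when its distance from (0, 0) is √10:
(−10/3m − (0))² = 10(m² + 1)
m² − 9 = 0, so m = 3 or m = −3.
With m = 3: 3x − y = 10. With m = −3: 3x + y = 10.

3x − y = 10 and 3x + y = 10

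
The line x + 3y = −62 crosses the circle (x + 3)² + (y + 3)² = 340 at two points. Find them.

From the line, y = (−62 − x)/3. Substituting:
10x² + 160x − 170 = 0  ⟹  x² + 16x − 17 = 0
x = 1 or x = −17, giving (1, −21) and (−17, −15).

(−17, −15) and (1, −21)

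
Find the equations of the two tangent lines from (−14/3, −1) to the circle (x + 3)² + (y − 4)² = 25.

Write the tangent as mx − y + (−1 − m·(−14/3)) = 0 and set its distance from the centre to 5:
[m·(5/3) − (5)]² = 25(m² + 1)
4m² + 3m = 0, so m = −3/4 or m = 0.
Through (−14/3, −1) these give 3x + 4y = −18 and y = −1.

3x + 4y = −18 and y = −1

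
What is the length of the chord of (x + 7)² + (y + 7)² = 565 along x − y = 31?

The distance from (−7, −7) to the line is 31/√2, and r² = 565.
Chord = 2√(r² − d²) = 2·√(169/2) = 13√2.

13√2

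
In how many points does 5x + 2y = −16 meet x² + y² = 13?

Substituting the line into the circle gives 29x² + 160x + 204 = 0.
Discriminant = (160)² − 4·29·(204) = 1936 > 0.
Two real roots: the line is a secant.

2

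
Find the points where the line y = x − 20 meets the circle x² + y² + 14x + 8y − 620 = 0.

From the line, y = x − 20. Substituting:
2x² − 18x − 380 = 0  ⟹  x² − 9x − 190 = 0
x = 19 or x = −10, giving (19, −1) and (−10, −30).

(−10, −30) and (19, −1)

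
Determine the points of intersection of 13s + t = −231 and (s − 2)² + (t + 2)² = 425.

(−18, 3) and (−17, −10)

From the line, t = −13s − 231. Substituting:
170s² + 5950s + 52020 = 0  ⟹  s² + 35s + 306 = 0
s = −17 or s = −18, giving (−17, −10) and (−18, 3).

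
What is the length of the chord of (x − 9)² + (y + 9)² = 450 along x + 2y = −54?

6√5

From the line, y = (−54 − x)/2. Substituting:
5x² − 180 = 0  ⟹  x² − 36 = 0
x = 6 or x = −6, giving (6, −30) and (−6, −24).
|(6, −30) − (−6, −24)| = √((12)² + (−6)²) = 6√5.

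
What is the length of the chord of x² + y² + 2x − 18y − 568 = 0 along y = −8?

Centre (−1, 9), r² = 650. Perpendicular distance d from centre to line = |17| / √1 = 17.
Chord = 2√(r² − d²) = 2·√(361) = 38.

38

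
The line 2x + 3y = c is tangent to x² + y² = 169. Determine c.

Tangency holds when the distance from the centre (0, 0) to the line equals the radius 13:
|2·0 + 3·0 − c| / √13 = 13
|c| = 13√13.

c = ±13√13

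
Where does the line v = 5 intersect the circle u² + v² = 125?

(−10, 5) and (10, 5)

Substitute v = 5:
u² − 100 = 0
u = 10 or u = −10, giving (10, 5) and (−10, 5).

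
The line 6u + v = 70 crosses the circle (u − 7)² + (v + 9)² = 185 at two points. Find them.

Express v = −6u + 70 and substitute into the circle:
37u² − 962u + 6105 = 0  ⟹  u² − 26u + 165 = 0
u = 15 or u = 11, giving (15, −20) and (11, 4).

(11, 4) and (15, −20)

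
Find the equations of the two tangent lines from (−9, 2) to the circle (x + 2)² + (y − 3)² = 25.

A line y − (2) = m(x − (−9)) is tangent when its distance from (−2, 3) is 5:
[m·(7) − (1)]² = 25(m² + 1)
12m² − 7m − 12 = 0, so m = 4/3 or m = −3/4.
Through (−9, 2) these give 4x − 3y = −42 and 3x + 4y = −19.

4x − 3y = −42 and 3x + 4y = −19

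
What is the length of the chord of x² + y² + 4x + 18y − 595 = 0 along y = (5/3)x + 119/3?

4√34

Express y = (119 + 5x)/3 and substitute into the circle:
34x² + 1496x + 15232 = 0  ⟹  x² + 44x + 448 = 0
x = −16 or x = −28, giving (−16, 13) and (−28, −7).
|(−16, 13) − (−28, −7)| = √((12)² + (20)²) = 4√34.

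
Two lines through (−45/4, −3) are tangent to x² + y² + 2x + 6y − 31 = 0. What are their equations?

4x + 5y = −60 and 4x − 5y = −30

A line y − (−3) = m(x − (−45/4)) is tangent when its distance from (−1, −3) is √41:
(41/4m − (0))² = 41(m² + 1)
25m² − 16 = 0, so m = −4/5 or m = 4/5.
With m = −4/5: 4x + 5y = −60. With m = 4/5: 4x − 5y = −30.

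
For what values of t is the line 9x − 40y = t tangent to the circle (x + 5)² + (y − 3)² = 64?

For a tangent, require d(centre, line) = r = 8.
|9·(−5) − 40·3 − t| / √1681 = 8
|t − (−165)| = 8·41, so t = 163 or t = −493.

t = −493 or t = 163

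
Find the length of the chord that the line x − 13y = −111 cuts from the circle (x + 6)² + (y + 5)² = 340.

Centre (−6, −5), r² = 340. Perpendicular distance d from centre to line = |170| / √170 = 170/√170.
Half the chord is √(r² − d²) = √(170), so the full chord is 2√170.

2√170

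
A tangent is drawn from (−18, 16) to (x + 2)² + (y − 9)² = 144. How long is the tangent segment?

√161

The centre is (−2, 9) and r = 12. The square of the distance from P to the centre is 256 + 49 = 305.
The tangent meets the radius at right angles, so tangent² = |PO|² − r² = 305 − 144 = 161.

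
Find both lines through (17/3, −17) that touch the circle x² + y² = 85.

9x − 2y = 85 and 6x + 7y = −85

Let a tangent through (17/3, −17) have slope m. Its distance from (0, 0) must equal √85:
(−17/3m − (17))² = 85(m² + 1)
14m² − 51m − 54 = 0, so m = 9/2 or m = −6/7.
Through (17/3, −17) these give 9x − 2y = 85 and 6x + 7y = −85.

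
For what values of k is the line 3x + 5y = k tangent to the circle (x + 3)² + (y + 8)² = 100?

Tangency holds when the distance from the centre (−3, −8) to the line equals the radius 10:
|3·(−3) + 5·(−8) − k| / √34 = 10
|k − (−49)| = 10√34.

k = −49 ± 10√34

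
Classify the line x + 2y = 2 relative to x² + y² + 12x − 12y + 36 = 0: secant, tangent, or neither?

secant

Centre (−6, 6), r² = 36. Distance² from centre to line = (4)²/5 = 16/5.
Since d² < r², the line cuts the circle twice.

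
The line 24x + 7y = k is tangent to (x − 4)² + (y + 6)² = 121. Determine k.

k = −221 or k = 329

For a tangent, require d(centre, line) = r = 11.
|24·4 + 7·(−6) − k| / √625 = 11
|k − (54)| = 11·25, so k = 329 or k = −221.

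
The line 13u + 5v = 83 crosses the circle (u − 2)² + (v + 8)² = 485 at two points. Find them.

From the line, v = (83 − 13u)/5. Substituting:
194u² − 3298u + 3104 = 0  ⟹  u² − 17u + 16 = 0
u = 16 or u = 1, giving (16, −25) and (1, 14).

(1, 14) and (16, −25)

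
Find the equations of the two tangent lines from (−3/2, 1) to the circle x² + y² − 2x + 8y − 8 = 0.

4x − 3y = −9 and y = 1

A line y − (1) = m(x − (−3/2)) is tangent when its distance from (1, −4) is 5:
(5/2m − (−5))² = 25(m² + 1)
3m² − 4m = 0, so m = 4/3 or m = 0.
Through (−3/2, 1) these give 4x − 3y = −9 and y = 1.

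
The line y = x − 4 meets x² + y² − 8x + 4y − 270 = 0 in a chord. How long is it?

24√2

Centre (4, −2), r² = 290. Perpendicular distance d from centre to line = |2| / √2 = 2/√2.
Chord = 2√(r² − d²) = 2·√(288) = 24√2.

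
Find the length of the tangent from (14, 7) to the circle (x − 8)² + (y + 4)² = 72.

The centre is (8, −4) and r = 6√2. The square of the distance from P to the centre is 36 + 121 = 157.
The tangent meets the radius at right angles, so tangent² = |PO|² − r² = 157 − 72 = 85.

√85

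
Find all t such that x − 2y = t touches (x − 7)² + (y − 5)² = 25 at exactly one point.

Tangency holds when the distance from the centre (7, 5) to the line equals the radius 5:
|1·7 − 2·5 − t| / √5 = 5
|t − (−3)| = 5√5.

t = −3 ± 5√5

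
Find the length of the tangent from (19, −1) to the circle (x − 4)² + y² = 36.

√190

With centre O = (4, 0), |OP|² = 226 and r² = 36.
Power of the point: PT² = |PO|² − r² = 190, so PT = √190.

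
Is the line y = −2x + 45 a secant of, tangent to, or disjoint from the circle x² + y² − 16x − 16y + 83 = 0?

disjoint

Substituting the line into the circle gives 5x² − 164x + 1388 = 0.
Δ = 26896 − 27760 = −864.
No real roots: the line does not meet the circle.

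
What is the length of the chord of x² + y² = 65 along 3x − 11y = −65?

√130

The distance from (0, 0) to the line is 65/√130, and r² = 65.
Chord = 2√(r² − d²) = 2·√(65/2) = √130.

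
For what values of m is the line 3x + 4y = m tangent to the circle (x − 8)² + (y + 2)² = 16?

The line touches the circle iff its distance from (8, −2) is 4:
|3·8 + 4·(−2) − m| / √25 = 4
|m − (16)| = 4·5, so m = 36 or m = −4.

m = −4 or m = 36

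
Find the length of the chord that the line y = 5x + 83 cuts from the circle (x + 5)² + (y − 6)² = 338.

The distance from (−5, 6) to the line is 52/√26, and r² = 338.
Half the chord is √(r² − d²) = √(234), so the full chord is 6√26.

6√26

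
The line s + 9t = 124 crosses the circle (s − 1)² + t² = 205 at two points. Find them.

Express t = (124 − s)/9 and substitute into the circle:
82s² − 410s − 1148 = 0  ⟹  s² − 5s − 14 = 0
s = 7 or s = −2, giving (7, 13) and (−2, 14).

(−2, 14) and (7, 13)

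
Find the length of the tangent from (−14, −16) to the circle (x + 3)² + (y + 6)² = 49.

2√43

Centre (−3, −6), r² = 49. |PO|² = (−11)² + (−10)² = 221.
By the tangent–radius right angle, tangent length = √(|PO|² − r²) = √172 = 2√43.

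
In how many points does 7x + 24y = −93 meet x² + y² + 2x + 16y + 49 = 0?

0

d² = (7·(−1) + 24·(−8) − (−93))²/625 = 11236/625; r² = 16.
Since d² > r², the line lies outside the circle.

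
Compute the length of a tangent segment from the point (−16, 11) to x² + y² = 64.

With centre O = (0, 0), |OP|² = 377 and r² = 64.
Power of the point: PT² = |PO|² − r² = 313, so PT = √313.

√313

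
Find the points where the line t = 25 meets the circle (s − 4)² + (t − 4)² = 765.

(−14, 25) and (22, 25)

From the line, t = 25. Substituting:
s² − 8s − 308 = 0
s = 22 or s = −14, giving (22, 25) and (−14, 25).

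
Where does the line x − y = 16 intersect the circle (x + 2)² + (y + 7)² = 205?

(−5, −21) and (12, −4)

From the line, y = x − 16. Substituting:
2x² − 14x − 120 = 0  ⟹  x² − 7x − 60 = 0
x = 12 or x = −5, giving (12, −4) and (−5, −21).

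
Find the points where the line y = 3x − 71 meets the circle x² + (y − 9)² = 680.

Express y = 3x − 71 and substitute into the circle:
10x² − 480x + 5720 = 0  ⟹  x² − 48x + 572 = 0
x = 26 or x = 22, giving (26, 7) and (22, −5).

(22, −5) and (26, 7)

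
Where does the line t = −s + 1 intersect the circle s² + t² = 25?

Express t = −s + 1 and substitute into the circle:
2s² − 2s − 24 = 0  ⟹  s² − s − 12 = 0
s = 4 or s = −3, giving (4, −3) and (−3, 4).

(−3, 4) and (4, −3)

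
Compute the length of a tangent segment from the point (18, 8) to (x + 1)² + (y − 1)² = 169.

The centre is (−1, 1) and r = 13. The square of the distance from P to the centre is 361 + 49 = 410.
The tangent meets the radius at right angles, so tangent² = |PO|² − r² = 410 − 169 = 241.

√241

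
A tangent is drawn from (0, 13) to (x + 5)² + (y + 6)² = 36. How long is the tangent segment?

With centre O = (−5, −6), |OP|² = 386 and r² = 36.
Power of the point: PT² = |PO|² − r² = 350, so PT = 5√14.

5√14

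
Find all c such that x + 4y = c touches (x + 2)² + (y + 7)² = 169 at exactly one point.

c = −30 ± 13√17

For a tangent, require d(centre, line) = r = 13.
|1·(−2) + 4·(−7) − c| / √17 = 13
|c − (−30)| = 13√17.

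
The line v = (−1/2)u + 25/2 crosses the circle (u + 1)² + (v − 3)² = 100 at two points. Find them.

Substitute v = (25 − u)/2:
5u² − 30u − 35 = 0  ⟹  u² − 6u − 7 = 0
u = 7 or u = −1, giving (7, 9) and (−1, 13).

(−1, 13) and (7, 9)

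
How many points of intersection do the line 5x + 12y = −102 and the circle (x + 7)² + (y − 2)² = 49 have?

1

Substituting the line into the circle gives 169x² + 3276x + 15876 = 0.
Δ = 10732176 − 10732176 = 0.
A repeated root: the line is tangent.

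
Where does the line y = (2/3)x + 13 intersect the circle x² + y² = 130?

Substitute y = (39 + 2x)/3:
13x² + 156x + 351 = 0  ⟹  x² + 12x + 27 = 0
x = −3 or x = −9, giving (−3, 11) and (−9, 7).

(−9, 7) and (−3, 11)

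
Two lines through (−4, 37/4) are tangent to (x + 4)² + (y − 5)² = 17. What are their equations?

x − 4y = −41 and x + 4y = 33

Let a tangent through (−4, 37/4) have slope m. Its distance from (−4, 5) must equal √17:
(0m − (−17/4))² = 17(m² + 1)
16m² − 1 = 0, so m = 1/4 or m = −1/4.
With m = 1/4: x − 4y = −41. With m = −1/4: x + 4y = 33.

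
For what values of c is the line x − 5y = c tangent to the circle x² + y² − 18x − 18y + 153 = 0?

c = −36 ± 3√26

The line touches the circle iff its distance from (9, 9) is 3:
|1·9 − 5·9 − c| / √26 = 3
|c − (−36)| = 3√26.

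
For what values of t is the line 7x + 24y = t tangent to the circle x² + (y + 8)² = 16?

t = −292 or t = −92

For a tangent, require d(centre, line) = r = 4.
|7·0 + 24·(−8) − t| / √625 = 4
|t − (−192)| = 4·25, so t = −92 or t = −292.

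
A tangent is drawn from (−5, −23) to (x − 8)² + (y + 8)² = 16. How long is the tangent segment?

The centre is (8, −8) and r = 4. The square of the distance from P to the centre is 169 + 225 = 394.
By the tangent–radius right angle, tangent length = √(|PO|² − r²) = √378 = 3√42.

3√42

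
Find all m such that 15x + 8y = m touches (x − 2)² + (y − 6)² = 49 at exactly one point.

m = −41 or m = 197

The line touches the circle iff its distance from (2, 6) is 7:
|15·2 + 8·6 − m| / √289 = 7
|m − (78)| = 7·17, so m = 197 or m = −41.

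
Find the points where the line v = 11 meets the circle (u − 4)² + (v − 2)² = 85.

(2, 11) and (6, 11)

Substitute v = 11:
u² − 8u + 12 = 0
u = 6 or u = 2, giving (6, 11) and (2, 11).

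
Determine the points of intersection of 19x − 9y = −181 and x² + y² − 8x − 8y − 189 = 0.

(−10, −1) and (−1, 18)

Express y = (181 + 19x)/9 and substitute into the circle:
442x² + 4862x + 4420 = 0  ⟹  x² + 11x + 10 = 0
x = −1 or x = −10, giving (−1, 18) and (−10, −1).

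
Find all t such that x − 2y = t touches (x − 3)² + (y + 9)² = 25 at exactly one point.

t = 21 ± 5√5

For a tangent, require d(centre, line) = r = 5.
|1·3 − 2·(−9) − t| / √5 = 5
|t − (21)| = 5√5.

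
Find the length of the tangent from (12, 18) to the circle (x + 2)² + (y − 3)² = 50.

Centre (−2, 3), r² = 50. |PO|² = (14)² + (15)² = 421.
By the tangent–radius right angle, tangent length = √(|PO|² − r²) = √371.

√371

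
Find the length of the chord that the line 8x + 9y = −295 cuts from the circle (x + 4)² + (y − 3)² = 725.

From the line, y = (−295 − 8x)/9. Substituting:
145x² + 5800x + 46255 = 0  ⟹  x² + 40x + 319 = 0
x = −11 or x = −29, giving (−11, −23) and (−29, −7).
|(−11, −23) − (−29, −7)| = √((18)² + (−16)²) = 2√145.

2√145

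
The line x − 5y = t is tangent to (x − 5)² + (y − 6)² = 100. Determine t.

The line touches the circle iff its distance from (5, 6) is 10:
|1·5 − 5·6 − t| / √26 = 10
|t − (−25)| = 10√26.

t = −25 ± 10√26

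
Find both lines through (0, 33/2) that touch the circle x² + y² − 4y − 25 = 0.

Write the tangent as mx − y + (33/2 − m·(0)) = 0 and set its distance from the centre to √29:
[m·(0) − (−29/2)]² = 29(m² + 1)
4m² − 25 = 0, so m = 5/2 or m = −5/2.
Through (0, 33/2) these give 5x − 2y = −33 and 5x + 2y = 33.

5x − 2y = −33 and 5x + 2y = 33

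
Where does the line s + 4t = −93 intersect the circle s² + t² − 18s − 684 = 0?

Substitute t = (−93 − s)/4:
17s² − 102s − 2295 = 0  ⟹  s² − 6s − 135 = 0
s = 15 or s = −9, giving (15, −27) and (−9, −21).

(−9, −21) and (15, −27)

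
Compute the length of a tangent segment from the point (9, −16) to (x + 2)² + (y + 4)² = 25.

4√15

The centre is (−2, −4) and r = 5. The square of the distance from P to the centre is 121 + 144 = 265.
Power of the point: PT² = |PO|² − r² = 240, so PT = 4√15.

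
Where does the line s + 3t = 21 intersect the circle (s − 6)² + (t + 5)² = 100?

(6, 5) and (12, 3)

Substitute t = (21 − s)/3:
10s² − 180s + 720 = 0  ⟹  s² − 18s + 72 = 0
s = 12 or s = 6, giving (12, 3) and (6, 5).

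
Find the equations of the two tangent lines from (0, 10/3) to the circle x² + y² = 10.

x + 3y = 10 and x − 3y = −10

A line y − (10/3) = m(x − (0)) is tangent when its distance from (0, 0) is √10:
(0m − (−10/3))² = 10(m² + 1)
9m² − 1 = 0, so m = −1/3 or m = 1/3.
With m = −1/3: x + 3y = 10. With m = 1/3: x − 3y = −10.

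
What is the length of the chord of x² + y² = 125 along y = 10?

The distance from (0, 0) to the line is 10, and r² = 125.
Chord = 2√(r² − d²) = 2·√(25) = 10.

10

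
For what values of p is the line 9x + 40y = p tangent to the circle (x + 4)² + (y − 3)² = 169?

The line touches the circle iff its distance from (−4, 3) is 13:
|9·(−4) + 40·3 − p| / √1681 = 13
|p − (84)| = 13·41, so p = 617 or p = −449.

p = −449 or p = 617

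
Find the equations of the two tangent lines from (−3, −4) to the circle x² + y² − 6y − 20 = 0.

5x + 2y = −23 and 2x − 5y = 14

A line y − (−4) = m(x − (−3)) is tangent when its distance from (0, 3) is √29:
(3m − (7))² = 29(m² + 1)
10m² + 21m − 10 = 0, so m = −5/2 or m = 2/5.
With m = −5/2: 5x + 2y = −23. With m = 2/5: 2x − 5y = 14.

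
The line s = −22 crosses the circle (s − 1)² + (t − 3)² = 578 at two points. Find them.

(−22, −4) and (−22, 10)

The line gives s = −22. Substituting into the circle:
t² − 6t − 40 = 0
t = 10 or t = −4, giving (−22, 10) and (−22, −4).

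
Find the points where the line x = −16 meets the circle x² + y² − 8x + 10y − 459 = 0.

(−16, −15) and (−16, 5)

The line gives x = −16. Substituting into the circle:
y² + 10y − 75 = 0
y = 5 or y = −15, giving (−16, 5) and (−16, −15).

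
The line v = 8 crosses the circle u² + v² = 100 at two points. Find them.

(−6, 8) and (6, 8)

From the line, v = 8. Substituting:
u² − 36 = 0
u = 6 or u = −6, giving (6, 8) and (−6, 8).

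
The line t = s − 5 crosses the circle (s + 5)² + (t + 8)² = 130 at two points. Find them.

(−12, −17) and (4, −1)

Express t = s − 5 and substitute into the circle:
2s² + 16s − 96 = 0  ⟹  s² + 8s − 48 = 0
s = 4 or s = −12, giving (4, −1) and (−12, −17).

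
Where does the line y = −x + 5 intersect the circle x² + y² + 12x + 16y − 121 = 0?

From the line, y = −x + 5. Substituting:
2x² − 14x − 16 = 0  ⟹  x² − 7x − 8 = 0
x = 8 or x = −1, giving (8, −3) and (−1, 6).

(−1, 6) and (8, −3)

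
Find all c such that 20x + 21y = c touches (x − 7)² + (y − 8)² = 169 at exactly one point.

c = −69 or c = 685

The line touches the circle iff its distance from (7, 8) is 13:
|20·7 + 21·8 − c| / √841 = 13
|c − (308)| = 13·29, so c = 685 or c = −69.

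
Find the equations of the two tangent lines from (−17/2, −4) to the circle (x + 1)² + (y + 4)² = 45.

2x − y = −13 and 2x + y = −21

Write the tangent as mx − y + (−4 − m·(−17/2)) = 0 and set its distance from the centre to 3√5:
(15/2m − (0))² = 45(m² + 1)
m² − 4 = 0, so m = 2 or m = −2.
Through (−17/2, −4) these give 2x − y = −13 and 2x + y = −21.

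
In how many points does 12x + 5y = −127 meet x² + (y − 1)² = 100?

Centre (0, 1), r² = 100. Distance² from centre to line = (132)²/169 = 17424/169.
Since d² > r², the line lies outside the circle.

0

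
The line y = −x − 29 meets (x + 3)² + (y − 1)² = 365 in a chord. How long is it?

The distance from (−3, 1) to the line is 27/√2, and r² = 365.
Half the chord is √(r² − d²) = √(1/2), so the full chord is √2.

√2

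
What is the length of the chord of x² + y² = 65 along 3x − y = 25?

√10

Substitute y = 3x − 25:
10x² − 150x + 560 = 0  ⟹  x² − 15x + 56 = 0
x = 8 or x = 7, giving (8, −1) and (7, −4).
|(8, −1) − (7, −4)| = √((1)² + (3)²) = √10.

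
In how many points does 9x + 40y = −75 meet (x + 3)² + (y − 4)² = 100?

Substituting the line into the circle gives 1681x² + 13830x − 90375 = 0.
Discriminant = (13830)² − 4·1681·(−90375) = 798950400 > 0.
Two real roots: the line is a secant.

2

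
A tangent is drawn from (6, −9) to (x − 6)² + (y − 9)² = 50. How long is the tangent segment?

Centre (6, 9), r² = 50. |PO|² = (0)² + (−18)² = 324.
The tangent meets the radius at right angles, so tangent² = |PO|² − r² = 324 − 50 = 274.

√274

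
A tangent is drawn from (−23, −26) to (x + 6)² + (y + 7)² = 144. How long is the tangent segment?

Centre (−6, −7), r² = 144. |PO|² = (−17)² + (−19)² = 650.
By the tangent–radius right angle, tangent length = √(|PO|² − r²) = √506.

√506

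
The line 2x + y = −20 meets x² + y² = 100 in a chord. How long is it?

The distance from (0, 0) to the line is 20/√5, and r² = 100.
Half the chord is √(r² − d²) = √(20), so the full chord is 4√5.

4√5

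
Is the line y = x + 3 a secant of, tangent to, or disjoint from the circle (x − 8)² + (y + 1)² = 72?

tangent

Centre (8, −1), r² = 72. Distance² from centre to line = (12)²/2 = 72.
Since d² = r², the line is tangent.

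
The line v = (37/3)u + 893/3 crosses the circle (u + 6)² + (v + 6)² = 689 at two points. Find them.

Substitute v = (893 + 37u)/3:
1378u² + 67522u + 824044 = 0  ⟹  u² + 49u + 598 = 0
u = −23 or u = −26, giving (−23, 14) and (−26, −23).

(−26, −23) and (−23, 14)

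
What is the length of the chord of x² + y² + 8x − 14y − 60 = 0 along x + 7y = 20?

15√2

The distance from (−4, 7) to the line is 25/√50, and r² = 125.
Half the chord is √(r² − d²) = √(225/2), so the full chord is 15√2.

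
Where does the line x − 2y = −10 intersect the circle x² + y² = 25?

Express y = (10 + x)/2 and substitute into the circle:
5x² + 20x = 0  ⟹  x² + 4x = 0
x = 0 or x = −4, giving (0, 5) and (−4, 3).

(−4, 3) and (0, 5)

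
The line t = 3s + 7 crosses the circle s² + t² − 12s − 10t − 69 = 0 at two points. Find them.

(−3, −2) and (3, 16)

Express t = 3s + 7 and substitute into the circle:
10s² − 90 = 0  ⟹  s² − 9 = 0
s = 3 or s = −3, giving (3, 16) and (−3, −2).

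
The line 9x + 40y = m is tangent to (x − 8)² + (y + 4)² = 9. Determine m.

Tangency holds when the distance from the centre (8, −4) to the line equals the radius 3:
|9·8 + 40·(−4) − m| / √1681 = 3
|m − (−88)| = 3·41, so m = 35 or m = −211.

m = −211 or m = 35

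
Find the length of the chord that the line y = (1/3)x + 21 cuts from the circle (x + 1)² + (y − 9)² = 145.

3√10

From the line, y = (63 + x)/3. Substituting:
10x² + 90x = 0  ⟹  x² + 9x = 0
x = 0 or x = −9, giving (0, 21) and (−9, 18).
Chord length = distance between (0, 21) and (−9, 18) = √90 = 3√10.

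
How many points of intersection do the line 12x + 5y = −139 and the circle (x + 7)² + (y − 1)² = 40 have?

Substituting the line into the circle gives 169x² + 3806x + 20961 = 0.
Discriminant = (3806)² − 4·169·(20961) = 316000 > 0.
Two real roots: the line is a secant.

2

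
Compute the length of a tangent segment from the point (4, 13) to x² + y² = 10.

The centre is (0, 0) and r = √10. The square of the distance from P to the centre is 16 + 169 = 185.
By the tangent–radius right angle, tangent length = √(|PO|² − r²) = √175 = 5√7.

5√7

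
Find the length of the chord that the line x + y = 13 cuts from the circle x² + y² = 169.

From the line, y = −x + 13. Substituting:
2x² − 26x = 0  ⟹  x² − 13x = 0
x = 13 or x = 0, giving (13, 0) and (0, 13).
Chord length = distance between (13, 0) and (0, 13) = √338 = 13√2.

13√2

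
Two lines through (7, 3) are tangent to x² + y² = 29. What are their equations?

5x − 2y = 29 and 2x + 5y = 29

A line y − (3) = m(x − (7)) is tangent when its distance from (0, 0) is √29:
(−7m − (−3))² = 29(m² + 1)
10m² − 21m − 10 = 0, so m = 5/2 or m = −2/5.
With m = 5/2: 5x − 2y = 29. With m = −2/5: 2x + 5y = 29.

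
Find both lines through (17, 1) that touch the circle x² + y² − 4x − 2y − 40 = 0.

x − 2y = 15 and x + 2y = 19

Write the tangent as mx − y + (1 − m·(17)) = 0 and set its distance from the centre to 3√5:
[m·(−15) − (0)]² = 45(m² + 1)
4m² − 1 = 0, so m = 1/2 or m = −1/2.
With m = 1/2: x − 2y = 15. With m = −1/2: x + 2y = 19.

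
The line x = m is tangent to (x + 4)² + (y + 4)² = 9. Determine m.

m = −7 or m = −1

The line touches the circle iff its distance from (−4, −4) is 3:
|1·(−4) + 0·(−4) − m| / √1 = 3
|m − (−4)| = 3, so m = −1 or m = −7.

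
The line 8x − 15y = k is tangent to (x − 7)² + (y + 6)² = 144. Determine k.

k = −58 or k = 350

For a tangent, require d(centre, line) = r = 12.
|8·7 − 15·(−6) − k| / √289 = 12
|k − (146)| = 12·17, so k = 350 or k = −58.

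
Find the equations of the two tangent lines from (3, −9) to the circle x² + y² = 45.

2x − y = 15 and x + 2y = −15

Write the tangent as mx − y + (−9 − m·(3)) = 0 and set its distance from the centre to 3√5:
(−3m − (9))² = 45(m² + 1)
2m² − 3m − 2 = 0, so m = 2 or m = −1/2.
Through (3, −9) these give 2x − y = 15 and x + 2y = −15.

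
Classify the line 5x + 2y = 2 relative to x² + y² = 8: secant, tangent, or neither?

d² = (5·0 + 2·0 − (2))²/29 = 4/29; r² = 8.
Since d² < r², the line cuts the circle twice.

secant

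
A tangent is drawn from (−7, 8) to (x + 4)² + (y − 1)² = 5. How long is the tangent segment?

√53

Centre (−4, 1), r² = 5. |PO|² = (−3)² + (7)² = 58.
Power of the point: PT² = |PO|² − r² = 53, so PT = √53.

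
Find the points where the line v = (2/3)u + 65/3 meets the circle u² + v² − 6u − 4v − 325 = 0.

(−10, 15) and (−4, 19)

Express v = (65 + 2u)/3 and substitute into the circle:
13u² + 182u + 520 = 0  ⟹  u² + 14u + 40 = 0
u = −4 or u = −10, giving (−4, 19) and (−10, 15).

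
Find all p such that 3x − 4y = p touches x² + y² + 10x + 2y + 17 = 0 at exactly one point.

The line touches the circle iff its distance from (−5, −1) is 3:
|3·(−5) − 4·(−1) − p| / √25 = 3
|p − (−11)| = 3·5, so p = 4 or p = −26.

p = −26 or p = 4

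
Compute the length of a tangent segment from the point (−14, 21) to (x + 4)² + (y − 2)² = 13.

With centre O = (−4, 2), |OP|² = 461 and r² = 13.
By the tangent–radius right angle, tangent length = √(|PO|² − r²) = √448 = 8√7.

8√7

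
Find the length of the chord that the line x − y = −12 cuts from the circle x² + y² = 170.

Substitute y = x + 12:
2x² + 24x − 26 = 0  ⟹  x² + 12x − 13 = 0
x = 1 or x = −13, giving (1, 13) and (−13, −1).
Chord length = distance between (1, 13) and (−13, −1) = √392 = 14√2.

14√2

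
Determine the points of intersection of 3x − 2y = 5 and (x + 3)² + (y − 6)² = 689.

(−11, −19) and (17, 23)

Substitute y = (−5 + 3x)/2:
13x² − 78x − 2431 = 0  ⟹  x² − 6x − 187 = 0
x = 17 or x = −11, giving (17, 23) and (−11, −19).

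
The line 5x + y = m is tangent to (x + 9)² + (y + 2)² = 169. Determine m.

m = −47 ± 13√26

The line touches the circle iff its distance from (−9, −2) is 13:
|5·(−9) + 1·(−2) − m| / √26 = 13
|m − (−47)| = 13√26.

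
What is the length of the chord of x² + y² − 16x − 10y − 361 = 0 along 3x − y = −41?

Substitute y = 3x + 41:
10x² + 200x + 910 = 0  ⟹  x² + 20x + 91 = 0
x = −7 or x = −13, giving (−7, 20) and (−13, 2).
Chord length = distance between (−7, 20) and (−13, 2) = √360 = 6√10.

6√10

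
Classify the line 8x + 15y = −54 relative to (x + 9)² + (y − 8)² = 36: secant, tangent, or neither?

tangent

Substituting the line into the circle gives 289x² + 6834x + 40401 = 0.
Discriminant = (6834)² − 4·289·(40401) = 0.
A repeated root: the line is tangent.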